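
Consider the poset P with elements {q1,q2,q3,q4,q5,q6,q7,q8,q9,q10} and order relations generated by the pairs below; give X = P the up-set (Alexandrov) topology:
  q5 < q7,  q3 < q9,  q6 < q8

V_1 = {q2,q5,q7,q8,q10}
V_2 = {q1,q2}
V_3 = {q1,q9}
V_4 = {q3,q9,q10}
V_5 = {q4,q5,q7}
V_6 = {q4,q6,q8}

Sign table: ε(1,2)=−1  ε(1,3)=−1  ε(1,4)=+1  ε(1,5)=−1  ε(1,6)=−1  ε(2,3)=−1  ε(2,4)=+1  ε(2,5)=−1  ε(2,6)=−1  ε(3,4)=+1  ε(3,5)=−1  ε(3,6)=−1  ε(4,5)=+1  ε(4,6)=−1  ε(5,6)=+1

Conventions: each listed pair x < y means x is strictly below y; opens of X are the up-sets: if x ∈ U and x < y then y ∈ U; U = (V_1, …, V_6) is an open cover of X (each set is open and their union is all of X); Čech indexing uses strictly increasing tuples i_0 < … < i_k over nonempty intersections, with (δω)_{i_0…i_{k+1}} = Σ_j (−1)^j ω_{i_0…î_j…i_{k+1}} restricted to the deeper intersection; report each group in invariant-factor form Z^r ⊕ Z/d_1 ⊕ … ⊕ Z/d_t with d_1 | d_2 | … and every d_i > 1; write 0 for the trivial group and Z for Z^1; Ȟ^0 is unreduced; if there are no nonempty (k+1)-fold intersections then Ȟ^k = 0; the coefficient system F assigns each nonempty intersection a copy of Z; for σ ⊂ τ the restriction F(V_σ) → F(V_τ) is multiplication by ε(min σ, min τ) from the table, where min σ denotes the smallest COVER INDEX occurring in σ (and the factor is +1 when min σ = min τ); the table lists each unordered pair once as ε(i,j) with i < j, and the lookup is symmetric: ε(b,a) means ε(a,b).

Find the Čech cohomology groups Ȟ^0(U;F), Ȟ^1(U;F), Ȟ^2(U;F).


Ȟ^0 ≅ Z,  Ȟ^1 ≅ Z^2,  Ȟ^2 ≅ 0

nonempty intersections:
  V12={q2} V14={q10} V15={q5,q7} V16={q8} V23={q1} V34={q9} V56={q4}
C dims 6,7; δ0: rk 5, SNF 1^5
Ȟ^0: (6−5)−0=1 ⇒ Z
Ȟ^1: (7−0)−5=2 ⇒ Z^2
Ȟ^2: (0−0)−0=0 ⇒ 0


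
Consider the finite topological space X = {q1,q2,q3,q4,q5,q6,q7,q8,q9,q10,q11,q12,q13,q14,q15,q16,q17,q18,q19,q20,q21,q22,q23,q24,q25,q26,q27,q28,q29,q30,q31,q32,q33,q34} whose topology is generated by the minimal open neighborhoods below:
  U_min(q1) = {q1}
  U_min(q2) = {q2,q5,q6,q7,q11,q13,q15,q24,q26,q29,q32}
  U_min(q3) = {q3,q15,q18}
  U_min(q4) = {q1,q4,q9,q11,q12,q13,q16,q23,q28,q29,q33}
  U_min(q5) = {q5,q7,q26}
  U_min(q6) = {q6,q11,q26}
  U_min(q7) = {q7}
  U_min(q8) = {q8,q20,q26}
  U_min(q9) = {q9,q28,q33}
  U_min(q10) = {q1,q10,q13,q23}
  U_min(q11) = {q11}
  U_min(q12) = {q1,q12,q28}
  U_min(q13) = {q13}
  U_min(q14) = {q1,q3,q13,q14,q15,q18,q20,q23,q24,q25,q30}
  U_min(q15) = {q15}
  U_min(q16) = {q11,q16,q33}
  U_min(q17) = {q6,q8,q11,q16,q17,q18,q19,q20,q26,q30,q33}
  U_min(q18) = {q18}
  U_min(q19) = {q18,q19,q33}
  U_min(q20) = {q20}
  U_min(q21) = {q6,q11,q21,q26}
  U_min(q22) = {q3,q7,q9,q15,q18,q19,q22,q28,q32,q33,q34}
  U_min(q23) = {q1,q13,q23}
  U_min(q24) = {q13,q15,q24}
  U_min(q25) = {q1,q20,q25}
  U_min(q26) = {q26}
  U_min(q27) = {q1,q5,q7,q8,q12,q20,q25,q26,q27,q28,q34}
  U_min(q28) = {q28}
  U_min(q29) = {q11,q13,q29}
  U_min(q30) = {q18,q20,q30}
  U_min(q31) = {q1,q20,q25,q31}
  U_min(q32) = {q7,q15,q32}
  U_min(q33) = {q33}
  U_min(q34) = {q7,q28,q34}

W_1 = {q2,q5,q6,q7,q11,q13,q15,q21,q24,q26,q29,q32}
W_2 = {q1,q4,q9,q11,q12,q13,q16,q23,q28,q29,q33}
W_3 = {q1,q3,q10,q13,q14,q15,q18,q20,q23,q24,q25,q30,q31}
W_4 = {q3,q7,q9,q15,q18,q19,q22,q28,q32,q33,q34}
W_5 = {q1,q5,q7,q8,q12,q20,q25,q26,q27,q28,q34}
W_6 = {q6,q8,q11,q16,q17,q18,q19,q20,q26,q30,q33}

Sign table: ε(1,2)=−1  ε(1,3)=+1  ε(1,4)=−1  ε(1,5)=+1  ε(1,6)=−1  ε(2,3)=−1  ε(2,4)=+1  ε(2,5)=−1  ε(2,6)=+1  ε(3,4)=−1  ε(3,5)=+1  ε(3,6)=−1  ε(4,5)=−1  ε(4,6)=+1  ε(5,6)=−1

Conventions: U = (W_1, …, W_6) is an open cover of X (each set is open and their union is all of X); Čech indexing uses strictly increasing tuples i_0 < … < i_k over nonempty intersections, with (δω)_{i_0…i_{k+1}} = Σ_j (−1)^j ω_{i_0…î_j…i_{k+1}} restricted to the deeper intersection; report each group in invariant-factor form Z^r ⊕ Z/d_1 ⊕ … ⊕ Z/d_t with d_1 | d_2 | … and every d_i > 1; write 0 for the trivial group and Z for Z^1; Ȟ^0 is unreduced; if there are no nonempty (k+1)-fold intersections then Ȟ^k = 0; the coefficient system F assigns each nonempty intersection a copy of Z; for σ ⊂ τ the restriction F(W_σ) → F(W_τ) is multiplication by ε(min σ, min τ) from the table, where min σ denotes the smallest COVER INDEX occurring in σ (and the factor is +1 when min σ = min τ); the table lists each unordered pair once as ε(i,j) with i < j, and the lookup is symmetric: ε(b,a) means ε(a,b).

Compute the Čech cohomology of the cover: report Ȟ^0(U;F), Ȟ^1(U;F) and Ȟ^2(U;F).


nerve simplices:
  W12={q11,q13,q29} W13={q13,q15,q24} W14={q7,q15,q32} W15={q5,q7,q26} W16={q6,q11,q26} W23={q1,q13,q23} W24={q9,q28,q33} W25={q1,q12,q28} W26={q11,q16,q33} W34={q3,q15,q18} W35={q1,q20,q25} W36={q18,q20,q30} W45={q7,q28,q34} W46={q18,q19,q33} W56={q8,q20,q26}
  W123={q13} W126={q11} W134={q15} W145={q7} W156={q26} W235={q1} W245={q28} W246={q33} W346={q18} W356={q20}
C dims 6,15,10; δ0: rk 5, SNF 1^5; δ1: rk 10, SNF 1^9·2
degree 0: 6−5−0 = 1 → Ȟ^0 ≅ Z
degree 1: 15−10−5 = 0 → Ȟ^1 ≅ 0
degree 2: 10−0−10 = 0 plus torsion [2] → Ȟ^2 ≅ Z/2

Ȟ^0 ≅ Z, Ȟ^1 ≅ 0 and Ȟ^2 ≅ Z/2


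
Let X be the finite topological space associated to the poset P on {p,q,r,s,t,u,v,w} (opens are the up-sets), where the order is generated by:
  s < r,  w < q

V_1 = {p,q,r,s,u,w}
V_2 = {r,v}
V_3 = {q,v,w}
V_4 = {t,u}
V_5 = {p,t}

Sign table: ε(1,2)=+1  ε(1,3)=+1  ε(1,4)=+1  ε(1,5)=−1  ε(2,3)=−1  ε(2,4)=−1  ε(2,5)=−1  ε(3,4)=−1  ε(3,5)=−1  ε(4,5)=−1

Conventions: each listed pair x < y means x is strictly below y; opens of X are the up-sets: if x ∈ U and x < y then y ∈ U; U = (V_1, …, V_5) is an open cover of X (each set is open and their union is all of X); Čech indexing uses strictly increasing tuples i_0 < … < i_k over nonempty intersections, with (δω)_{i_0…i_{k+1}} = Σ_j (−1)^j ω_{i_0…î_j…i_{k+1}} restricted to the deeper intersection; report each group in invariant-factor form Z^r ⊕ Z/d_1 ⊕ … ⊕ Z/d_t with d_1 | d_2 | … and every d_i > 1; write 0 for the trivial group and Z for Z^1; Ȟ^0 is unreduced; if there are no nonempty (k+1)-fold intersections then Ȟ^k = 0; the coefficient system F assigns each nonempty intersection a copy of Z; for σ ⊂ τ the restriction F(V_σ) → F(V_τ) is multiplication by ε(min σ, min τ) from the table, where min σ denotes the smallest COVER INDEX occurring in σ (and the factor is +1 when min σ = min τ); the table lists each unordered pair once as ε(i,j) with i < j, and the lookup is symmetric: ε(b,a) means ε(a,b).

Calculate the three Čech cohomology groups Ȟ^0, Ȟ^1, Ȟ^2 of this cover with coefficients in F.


Ȟ^0(U;F) ≅ 0,  Ȟ^1(U;F) ≅ Z ⊕ Z/2,  Ȟ^2(U;F) ≅ 0

cover nerve:
  V12={r} V13={q,w} V14={u} V15={p} V23={v} V45={t}
C dims 5,6; δ0: rk 5, SNF 1^4·2
Ȟ^0: (5−5)−0=0 ⇒ 0
Ȟ^1: (6−0)−5=1 plus torsion [2] ⇒ Z ⊕ Z/2
Ȟ^2: (0−0)−0=0 ⇒ 0


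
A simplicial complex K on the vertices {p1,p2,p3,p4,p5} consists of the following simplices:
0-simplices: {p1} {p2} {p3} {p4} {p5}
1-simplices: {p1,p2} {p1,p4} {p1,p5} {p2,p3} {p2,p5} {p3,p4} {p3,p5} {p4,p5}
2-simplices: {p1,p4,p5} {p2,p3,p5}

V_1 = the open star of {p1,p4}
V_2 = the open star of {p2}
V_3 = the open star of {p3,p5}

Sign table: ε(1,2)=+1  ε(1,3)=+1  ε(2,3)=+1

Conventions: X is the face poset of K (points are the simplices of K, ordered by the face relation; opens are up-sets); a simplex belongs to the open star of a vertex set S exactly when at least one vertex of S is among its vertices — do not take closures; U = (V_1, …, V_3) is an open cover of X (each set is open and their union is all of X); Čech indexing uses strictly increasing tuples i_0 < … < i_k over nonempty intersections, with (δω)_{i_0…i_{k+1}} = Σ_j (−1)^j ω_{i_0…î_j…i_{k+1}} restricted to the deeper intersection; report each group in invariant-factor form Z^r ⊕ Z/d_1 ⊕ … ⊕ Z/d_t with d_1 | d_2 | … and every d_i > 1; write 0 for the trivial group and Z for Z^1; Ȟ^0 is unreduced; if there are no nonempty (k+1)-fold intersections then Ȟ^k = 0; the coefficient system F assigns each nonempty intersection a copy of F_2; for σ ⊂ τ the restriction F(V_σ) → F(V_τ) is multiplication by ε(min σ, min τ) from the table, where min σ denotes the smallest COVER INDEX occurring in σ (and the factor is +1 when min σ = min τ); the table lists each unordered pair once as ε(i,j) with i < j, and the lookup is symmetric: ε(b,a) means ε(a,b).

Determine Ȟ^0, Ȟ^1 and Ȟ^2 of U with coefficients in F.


Ȟ^0(U;F) ≅ Z/2; Ȟ^1(U;F) ≅ Z/2; Ȟ^2(U;F) ≅ 0

nerve of the cover:
  V1={{p1},{p4},{p1,p2},{p1,p4},{p1,p5},{p3,p4},{p4,p5},{p1,p4,p5}} V2={{p2},{p1,p2},{p2,p3},{p2,p5},{p2,p3,p5}} V3={{p3},{p5},{p1,p5},{p2,p3},{p2,p5},{p3,p4},{p3,p5},{p4,p5},{p1,p4,p5},{p2,p3,p5}}
  V12={{p1,p2}} V13={{p1,p5},{p3,p4},{p4,p5},{p1,p4,p5}} V23={{p2,p3},{p2,p5},{p2,p3,p5}}
C dims 3,3; δ0: rk_F2 2
Ȟ^0 = (3 − 2) − 0 = 1, so Ȟ^0 ≅ Z/2
Ȟ^1 = (3 − 0) − 2 = 1, so Ȟ^1 ≅ Z/2
Ȟ^2 = (0 − 0) − 0 = 0, so Ȟ^2 ≅ 0


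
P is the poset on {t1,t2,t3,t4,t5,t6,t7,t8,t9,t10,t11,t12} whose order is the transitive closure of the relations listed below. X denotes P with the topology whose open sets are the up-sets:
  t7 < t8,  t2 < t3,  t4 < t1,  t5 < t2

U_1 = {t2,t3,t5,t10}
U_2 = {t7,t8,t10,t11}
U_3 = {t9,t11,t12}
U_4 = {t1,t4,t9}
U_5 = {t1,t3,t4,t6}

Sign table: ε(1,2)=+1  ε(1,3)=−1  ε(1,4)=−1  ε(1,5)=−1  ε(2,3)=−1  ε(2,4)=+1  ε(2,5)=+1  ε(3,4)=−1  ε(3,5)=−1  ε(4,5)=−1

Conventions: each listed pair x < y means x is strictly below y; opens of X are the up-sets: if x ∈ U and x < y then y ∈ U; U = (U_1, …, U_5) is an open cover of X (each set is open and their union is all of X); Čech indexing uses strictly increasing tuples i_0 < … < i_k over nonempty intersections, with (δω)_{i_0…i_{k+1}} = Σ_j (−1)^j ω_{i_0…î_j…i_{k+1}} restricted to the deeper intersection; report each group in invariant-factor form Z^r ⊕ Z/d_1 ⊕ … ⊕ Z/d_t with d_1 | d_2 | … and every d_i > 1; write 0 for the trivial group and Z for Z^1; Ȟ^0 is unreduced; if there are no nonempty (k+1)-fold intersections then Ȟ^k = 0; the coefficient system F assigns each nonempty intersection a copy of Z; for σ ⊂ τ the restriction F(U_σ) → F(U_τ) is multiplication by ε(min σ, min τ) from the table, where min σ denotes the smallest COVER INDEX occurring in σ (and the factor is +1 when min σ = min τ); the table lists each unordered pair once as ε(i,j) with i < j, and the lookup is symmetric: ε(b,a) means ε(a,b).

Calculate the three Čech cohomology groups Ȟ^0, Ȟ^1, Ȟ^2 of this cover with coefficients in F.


nerve simplices:
  U12={t10} U15={t3} U23={t11} U34={t9} U45={t1,t4}
C dims 5,5; δ0: rk 4, SNF 1^4
degree 0: 5−4−0 = 1 → Ȟ^0 ≅ Z
degree 1: 5−0−4 = 1 → Ȟ^1 ≅ Z
degree 2: 0−0−0 = 0 → Ȟ^2 ≅ 0

Ȟ^0(U;F) ≅ Z; Ȟ^1(U;F) ≅ Z; Ȟ^2(U;F) ≅ 0


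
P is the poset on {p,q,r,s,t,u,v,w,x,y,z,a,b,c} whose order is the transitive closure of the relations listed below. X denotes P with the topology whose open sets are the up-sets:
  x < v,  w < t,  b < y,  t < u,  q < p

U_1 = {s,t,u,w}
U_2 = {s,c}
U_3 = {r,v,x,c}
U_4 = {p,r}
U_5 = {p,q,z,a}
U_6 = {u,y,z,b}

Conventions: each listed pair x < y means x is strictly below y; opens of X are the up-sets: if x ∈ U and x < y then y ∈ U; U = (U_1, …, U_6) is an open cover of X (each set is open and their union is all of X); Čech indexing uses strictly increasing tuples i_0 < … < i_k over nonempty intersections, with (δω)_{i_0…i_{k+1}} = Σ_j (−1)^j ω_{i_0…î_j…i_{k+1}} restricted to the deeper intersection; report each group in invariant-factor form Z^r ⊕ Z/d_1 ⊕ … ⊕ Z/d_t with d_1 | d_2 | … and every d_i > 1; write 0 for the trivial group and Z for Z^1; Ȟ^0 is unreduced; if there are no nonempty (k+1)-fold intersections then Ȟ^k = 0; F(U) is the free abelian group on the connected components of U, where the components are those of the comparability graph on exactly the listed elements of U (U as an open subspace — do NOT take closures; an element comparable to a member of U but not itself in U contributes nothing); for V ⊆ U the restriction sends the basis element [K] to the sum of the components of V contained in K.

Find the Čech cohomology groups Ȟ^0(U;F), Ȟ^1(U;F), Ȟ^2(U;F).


Ȟ^0(U;F) ≅ Z^9,  Ȟ^1(U;F) ≅ 0,  Ȟ^2(U;F) ≅ 0

cover nerve:
  U12={s} U16={u} U23={c} U34={r} U45={p} U56={z}
components per intersection:
  U1: {s} {t,u,w}
  U2: {s} {c}
  U3: {r} {v,x} {c}
  U4: {p} {r}
  U5: {p,q} {z} {a}
  U6: {u} {y,b} {z}
  U12: {s}
  U16: {u}
  U23: {c}
  U34: {r}
  U45: {p}
  U56: {z}
C dims 15,6; δ0: rk 6, SNF 1^6
Ȟ^0: (15−6)−0=9 ⇒ Z^9
Ȟ^1: (6−0)−6=0 ⇒ 0
Ȟ^2: (0−0)−0=0 ⇒ 0


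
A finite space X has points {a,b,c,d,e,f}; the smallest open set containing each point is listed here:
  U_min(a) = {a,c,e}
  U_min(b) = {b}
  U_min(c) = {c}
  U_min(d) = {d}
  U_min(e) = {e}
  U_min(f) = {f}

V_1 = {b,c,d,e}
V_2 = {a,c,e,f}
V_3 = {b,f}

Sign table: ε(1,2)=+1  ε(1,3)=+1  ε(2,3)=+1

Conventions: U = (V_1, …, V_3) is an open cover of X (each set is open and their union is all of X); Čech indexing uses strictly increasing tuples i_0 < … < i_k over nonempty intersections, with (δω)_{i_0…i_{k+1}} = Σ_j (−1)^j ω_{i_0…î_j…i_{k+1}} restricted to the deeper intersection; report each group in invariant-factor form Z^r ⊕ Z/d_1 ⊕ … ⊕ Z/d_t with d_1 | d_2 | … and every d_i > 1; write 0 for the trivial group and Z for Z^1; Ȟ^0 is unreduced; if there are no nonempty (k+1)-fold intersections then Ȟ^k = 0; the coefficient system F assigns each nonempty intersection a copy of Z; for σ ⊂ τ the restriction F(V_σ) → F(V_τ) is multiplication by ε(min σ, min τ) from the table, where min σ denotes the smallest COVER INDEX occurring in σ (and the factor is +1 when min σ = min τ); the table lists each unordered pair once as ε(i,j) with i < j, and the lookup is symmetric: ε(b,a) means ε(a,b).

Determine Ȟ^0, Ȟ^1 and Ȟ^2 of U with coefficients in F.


Ȟ^0(U;F) ≅ Z, Ȟ^1(U;F) ≅ Z, Ȟ^2(U;F) ≅ 0

cover nerve:
  V12={c,e} V13={b} V23={f}
C dims 3,3; δ0: rk 2, SNF 1^2
Ȟ^0: (3−2)−0=1 ⇒ Z
Ȟ^1: (3−0)−2=1 ⇒ Z
Ȟ^2: (0−0)−0=0 ⇒ 0


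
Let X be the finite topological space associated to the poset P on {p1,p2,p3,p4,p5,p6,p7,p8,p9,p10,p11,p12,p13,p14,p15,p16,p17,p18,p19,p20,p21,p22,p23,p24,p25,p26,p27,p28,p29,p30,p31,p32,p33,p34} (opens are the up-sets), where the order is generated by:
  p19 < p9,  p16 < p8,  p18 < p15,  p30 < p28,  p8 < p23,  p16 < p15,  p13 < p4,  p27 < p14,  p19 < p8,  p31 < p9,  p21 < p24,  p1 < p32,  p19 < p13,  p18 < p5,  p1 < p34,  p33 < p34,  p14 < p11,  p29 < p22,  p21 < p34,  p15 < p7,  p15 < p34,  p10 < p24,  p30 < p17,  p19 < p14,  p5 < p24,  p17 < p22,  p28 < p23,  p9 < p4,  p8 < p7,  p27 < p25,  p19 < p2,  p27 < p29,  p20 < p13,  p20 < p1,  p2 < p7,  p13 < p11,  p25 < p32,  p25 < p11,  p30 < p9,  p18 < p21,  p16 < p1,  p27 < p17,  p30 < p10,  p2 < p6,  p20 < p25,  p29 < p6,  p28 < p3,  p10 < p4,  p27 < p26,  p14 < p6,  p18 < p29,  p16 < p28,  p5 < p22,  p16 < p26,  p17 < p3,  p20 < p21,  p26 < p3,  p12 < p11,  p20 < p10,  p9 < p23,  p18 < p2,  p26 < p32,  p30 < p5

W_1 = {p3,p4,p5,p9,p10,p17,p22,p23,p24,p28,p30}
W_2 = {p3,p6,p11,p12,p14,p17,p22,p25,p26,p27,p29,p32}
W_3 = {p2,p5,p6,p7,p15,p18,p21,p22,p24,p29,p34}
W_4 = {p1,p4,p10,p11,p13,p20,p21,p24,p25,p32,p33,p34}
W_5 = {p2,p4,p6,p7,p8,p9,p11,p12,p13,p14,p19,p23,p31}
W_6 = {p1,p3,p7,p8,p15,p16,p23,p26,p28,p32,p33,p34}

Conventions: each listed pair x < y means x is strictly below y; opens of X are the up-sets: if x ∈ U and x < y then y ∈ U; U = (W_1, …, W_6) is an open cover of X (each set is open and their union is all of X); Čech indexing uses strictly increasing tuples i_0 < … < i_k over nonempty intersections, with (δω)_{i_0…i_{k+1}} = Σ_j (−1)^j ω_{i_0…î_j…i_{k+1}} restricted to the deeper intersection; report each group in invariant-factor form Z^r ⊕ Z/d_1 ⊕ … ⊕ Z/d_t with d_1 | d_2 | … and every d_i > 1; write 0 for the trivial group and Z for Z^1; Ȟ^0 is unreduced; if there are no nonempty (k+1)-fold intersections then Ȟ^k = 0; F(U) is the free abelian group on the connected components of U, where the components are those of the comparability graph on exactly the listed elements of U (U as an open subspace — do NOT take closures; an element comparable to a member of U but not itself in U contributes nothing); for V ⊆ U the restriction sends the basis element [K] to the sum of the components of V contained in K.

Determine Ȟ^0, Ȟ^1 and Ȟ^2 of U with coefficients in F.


nonempty intersections:
  W12={p3,p17,p22} W13={p5,p22,p24} W14={p4,p10,p24} W15={p4,p9,p23} W16={p3,p23,p28} W23={p6,p22,p29} W24={p11,p25,p32} W25={p6,p11,p12,p14} W26={p3,p26,p32} W34={p21,p24,p34} W35={p2,p6,p7} W36={p7,p15,p34} W45={p4,p11,p13} W46={p1,p32,p33,p34} W56={p7,p8,p23}
  W123={p22} W126={p3} W134={p24} W145={p4} W156={p23} W235={p6} W245={p11} W246={p32} W346={p34} W356={p7}
components per intersection:
  W1: {p3,p4,p5,p9,p10,p17,p22,p23,p24,p28,p30}
  W2: {p3,p6,p11,p12,p14,p17,p22,p25,p26,p27,p29,p32}
  W3: {p2,p5,p6,p7,p15,p18,p21,p22,p24,p29,p34}
  W4: {p1,p4,p10,p11,p13,p20,p21,p24,p25,p32,p33,p34}
  W5: {p2,p4,p6,p7,p8,p9,p11,p12,p13,p14,p19,p23,p31}
  W6: {p1,p3,p7,p8,p15,p16,p23,p26,p28,p32,p33,p34}
  W12: {p3,p17,p22}
  W13: {p5,p22,p24}
  W14: {p4,p10,p24}
  W15: {p4,p9,p23}
  W16: {p3,p23,p28}
  W23: {p6,p22,p29}
  W24: {p11,p25,p32}
  W25: {p6,p11,p12,p14}
  W26: {p3,p26,p32}
  W34: {p21,p24,p34}
  W35: {p2,p6,p7}
  W36: {p7,p15,p34}
  W45: {p4,p11,p13}
  W46: {p1,p32,p33,p34}
  W56: {p7,p8,p23}
  W123: {p22}
  W126: {p3}
  W134: {p24}
  W145: {p4}
  W156: {p23}
  W235: {p6}
  W245: {p11}
  W246: {p32}
  W346: {p34}
  W356: {p7}
C dims 6,15,10; δ0: rk 5, SNF 1^5; δ1: rk 10, SNF 1^9·2
Ȟ^0: (6−5)−0=1 ⇒ Z
Ȟ^1: (15−10)−5=0 ⇒ 0
Ȟ^2: (10−0)−10=0 plus torsion [2] ⇒ Z/2

Ȟ^0 ≅ Z, Ȟ^1 ≅ 0 and Ȟ^2 ≅ Z/2


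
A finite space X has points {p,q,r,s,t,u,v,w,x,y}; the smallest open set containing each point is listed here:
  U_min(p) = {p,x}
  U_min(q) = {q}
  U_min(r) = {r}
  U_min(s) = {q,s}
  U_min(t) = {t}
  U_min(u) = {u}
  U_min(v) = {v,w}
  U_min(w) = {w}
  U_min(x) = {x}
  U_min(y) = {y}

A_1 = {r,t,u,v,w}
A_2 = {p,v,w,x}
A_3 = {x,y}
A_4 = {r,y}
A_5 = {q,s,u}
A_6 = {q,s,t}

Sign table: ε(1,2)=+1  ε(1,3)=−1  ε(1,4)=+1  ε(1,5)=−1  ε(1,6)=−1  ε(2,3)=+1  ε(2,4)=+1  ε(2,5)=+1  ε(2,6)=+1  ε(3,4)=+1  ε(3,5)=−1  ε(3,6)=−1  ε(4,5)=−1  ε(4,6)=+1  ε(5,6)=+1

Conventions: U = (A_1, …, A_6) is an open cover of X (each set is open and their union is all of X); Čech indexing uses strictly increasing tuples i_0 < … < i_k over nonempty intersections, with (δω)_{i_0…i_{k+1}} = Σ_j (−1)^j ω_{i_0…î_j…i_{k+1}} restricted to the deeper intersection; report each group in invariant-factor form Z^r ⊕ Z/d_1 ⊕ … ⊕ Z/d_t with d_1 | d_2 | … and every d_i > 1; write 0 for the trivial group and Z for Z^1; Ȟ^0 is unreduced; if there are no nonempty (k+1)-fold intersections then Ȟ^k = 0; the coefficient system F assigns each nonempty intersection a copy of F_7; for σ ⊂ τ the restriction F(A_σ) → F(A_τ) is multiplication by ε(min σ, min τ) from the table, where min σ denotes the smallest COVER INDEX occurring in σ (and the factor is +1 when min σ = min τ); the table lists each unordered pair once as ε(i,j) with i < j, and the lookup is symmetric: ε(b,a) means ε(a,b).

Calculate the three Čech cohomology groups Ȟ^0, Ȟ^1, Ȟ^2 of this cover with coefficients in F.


Ȟ^0(U;F) ≅ Z/7,  Ȟ^1(U;F) ≅ Z/7 ⊕ Z/7,  Ȟ^2(U;F) ≅ 0

nonempty overlaps:
  A12={v,w} A14={r} A15={u} A16={t} A23={x} A34={y} A56={q,s}
C dims 6,7; δ0: rk_F7 5
degree 0: 6−5−0 = 1 → Ȟ^0 ≅ Z/7
degree 1: 7−0−5 = 2 → Ȟ^1 ≅ Z/7 ⊕ Z/7
degree 2: 0−0−0 = 0 → Ȟ^2 ≅ 0


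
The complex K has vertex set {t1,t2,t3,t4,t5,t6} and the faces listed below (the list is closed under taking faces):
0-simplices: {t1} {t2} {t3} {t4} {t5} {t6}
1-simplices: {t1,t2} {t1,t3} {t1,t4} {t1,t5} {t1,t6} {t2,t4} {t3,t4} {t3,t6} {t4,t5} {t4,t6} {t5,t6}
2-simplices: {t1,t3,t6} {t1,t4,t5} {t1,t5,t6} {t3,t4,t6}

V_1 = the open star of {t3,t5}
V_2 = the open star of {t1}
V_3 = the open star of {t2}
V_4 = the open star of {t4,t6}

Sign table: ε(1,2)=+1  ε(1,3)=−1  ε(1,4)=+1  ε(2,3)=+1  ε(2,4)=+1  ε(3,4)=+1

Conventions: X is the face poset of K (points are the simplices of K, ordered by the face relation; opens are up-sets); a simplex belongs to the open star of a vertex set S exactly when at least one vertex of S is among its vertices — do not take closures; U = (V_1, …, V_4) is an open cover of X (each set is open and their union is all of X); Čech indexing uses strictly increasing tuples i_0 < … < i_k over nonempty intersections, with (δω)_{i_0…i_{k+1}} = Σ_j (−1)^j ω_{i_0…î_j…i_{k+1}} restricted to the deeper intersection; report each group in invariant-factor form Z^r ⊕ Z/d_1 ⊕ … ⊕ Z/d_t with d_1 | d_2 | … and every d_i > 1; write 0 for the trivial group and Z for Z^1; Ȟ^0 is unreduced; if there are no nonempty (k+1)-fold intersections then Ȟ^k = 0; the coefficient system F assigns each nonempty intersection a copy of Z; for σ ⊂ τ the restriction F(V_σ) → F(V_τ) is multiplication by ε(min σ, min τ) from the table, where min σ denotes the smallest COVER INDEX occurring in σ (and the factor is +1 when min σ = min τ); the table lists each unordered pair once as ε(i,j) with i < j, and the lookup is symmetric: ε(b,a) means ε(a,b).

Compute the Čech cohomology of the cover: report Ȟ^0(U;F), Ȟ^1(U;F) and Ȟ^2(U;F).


cover nerve:
  V1={{t3},{t5},{t1,t3},{t1,t5},{t3,t4},{t3,t6},{t4,t5},{t5,t6},{t1,t3,t6},{t1,t4,t5},{t1,t5,t6},{t3,t4,t6}} V2={{t1},{t1,t2},{t1,t3},{t1,t4},{t1,t5},{t1,t6},{t1,t3,t6},{t1,t4,t5},{t1,t5,t6}} V3={{t2},{t1,t2},{t2,t4}} V4={{t4},{t6},{t1,t4},{t1,t6},{t2,t4},{t3,t4},{t3,t6},{t4,t5},{t4,t6},{t5,t6},{t1,t3,t6},{t1,t4,t5},{t1,t5,t6},{t3,t4,t6}}
  V12={{t1,t3},{t1,t5},{t1,t3,t6},{t1,t4,t5},{t1,t5,t6}} V14={{t3,t4},{t3,t6},{t4,t5},{t5,t6},{t1,t3,t6},{t1,t4,t5},{t1,t5,t6},{t3,t4,t6}} V23={{t1,t2}} V24={{t1,t4},{t1,t6},{t1,t3,t6},{t1,t4,t5},{t1,t5,t6}} V34={{t2,t4}}
  V124={{t1,t3,t6},{t1,t4,t5},{t1,t5,t6}}
C dims 4,5,1; δ0: rk 3, SNF 1^3; δ1: rk 1, SNF 1^1
Ȟ^0: (4−3)−0=1 ⇒ Z
Ȟ^1: (5−1)−3=1 ⇒ Z
Ȟ^2: (1−0)−1=0 ⇒ 0

Ȟ^0 ≅ Z; Ȟ^1 ≅ Z; Ȟ^2 ≅ 0


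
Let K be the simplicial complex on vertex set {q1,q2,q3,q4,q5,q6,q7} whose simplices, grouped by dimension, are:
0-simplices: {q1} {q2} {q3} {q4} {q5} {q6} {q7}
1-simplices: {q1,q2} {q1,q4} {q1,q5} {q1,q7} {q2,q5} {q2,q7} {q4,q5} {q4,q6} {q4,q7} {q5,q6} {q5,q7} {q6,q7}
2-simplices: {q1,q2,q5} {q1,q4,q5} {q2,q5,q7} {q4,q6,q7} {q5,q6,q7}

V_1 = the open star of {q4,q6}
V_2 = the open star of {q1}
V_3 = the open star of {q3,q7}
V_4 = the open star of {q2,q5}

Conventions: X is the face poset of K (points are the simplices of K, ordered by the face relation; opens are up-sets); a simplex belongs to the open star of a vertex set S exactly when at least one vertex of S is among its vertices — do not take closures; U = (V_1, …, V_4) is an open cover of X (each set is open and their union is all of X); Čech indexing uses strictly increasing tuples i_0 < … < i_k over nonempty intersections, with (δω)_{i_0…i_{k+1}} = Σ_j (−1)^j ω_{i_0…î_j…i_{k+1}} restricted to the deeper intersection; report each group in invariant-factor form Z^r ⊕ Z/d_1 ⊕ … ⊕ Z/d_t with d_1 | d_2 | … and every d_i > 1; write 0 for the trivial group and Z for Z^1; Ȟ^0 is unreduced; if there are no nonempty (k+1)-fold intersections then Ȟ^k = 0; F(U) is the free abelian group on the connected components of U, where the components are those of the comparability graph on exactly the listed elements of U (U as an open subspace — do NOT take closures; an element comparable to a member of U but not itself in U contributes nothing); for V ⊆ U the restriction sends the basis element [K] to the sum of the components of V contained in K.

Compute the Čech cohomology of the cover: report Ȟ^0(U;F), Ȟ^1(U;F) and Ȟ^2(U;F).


nonempty overlaps:
  V1={{q4},{q6},{q1,q4},{q4,q5},{q4,q6},{q4,q7},{q5,q6},{q6,q7},{q1,q4,q5},{q4,q6,q7},{q5,q6,q7}} V2={{q1},{q1,q2},{q1,q4},{q1,q5},{q1,q7},{q1,q2,q5},{q1,q4,q5}} V3={{q3},{q7},{q1,q7},{q2,q7},{q4,q7},{q5,q7},{q6,q7},{q2,q5,q7},{q4,q6,q7},{q5,q6,q7}} V4={{q2},{q5},{q1,q2},{q1,q5},{q2,q5},{q2,q7},{q4,q5},{q5,q6},{q5,q7},{q1,q2,q5},{q1,q4,q5},{q2,q5,q7},{q5,q6,q7}}
  V12={{q1,q4},{q1,q4,q5}} V13={{q4,q7},{q6,q7},{q4,q6,q7},{q5,q6,q7}} V14={{q4,q5},{q5,q6},{q1,q4,q5},{q5,q6,q7}} V23={{q1,q7}} V24={{q1,q2},{q1,q5},{q1,q2,q5},{q1,q4,q5}} V34={{q2,q7},{q5,q7},{q2,q5,q7},{q5,q6,q7}}
  V124={{q1,q4,q5}} V134={{q5,q6,q7}}
components per intersection:
  V1: {{q4},{q6},{q1,q4},{q4,q5},{q4,q6},{q4,q7},{q5,q6},{q6,q7},{q1,q4,q5},{q4,q6,q7},{q5,q6,q7}}
  V2: {{q1},{q1,q2},{q1,q4},{q1,q5},{q1,q7},{q1,q2,q5},{q1,q4,q5}}
  V3: {{q3}} {{q7},{q1,q7},{q2,q7},{q4,q7},{q5,q7},{q6,q7},{q2,q5,q7},{q4,q6,q7},{q5,q6,q7}}
  V4: {{q2},{q5},{q1,q2},{q1,q5},{q2,q5},{q2,q7},{q4,q5},{q5,q6},{q5,q7},{q1,q2,q5},{q1,q4,q5},{q2,q5,q7},{q5,q6,q7}}
  V12: {{q1,q4},{q1,q4,q5}}
  V13: {{q4,q7},{q6,q7},{q4,q6,q7},{q5,q6,q7}}
  V14: {{q4,q5},{q1,q4,q5}} {{q5,q6},{q5,q6,q7}}
  V23: {{q1,q7}}
  V24: {{q1,q2},{q1,q5},{q1,q2,q5},{q1,q4,q5}}
  V34: {{q2,q7},{q5,q7},{q2,q5,q7},{q5,q6,q7}}
  V124: {{q1,q4,q5}}
  V134: {{q5,q6,q7}}
C dims 5,7,2; δ0: rk 3, SNF 1^3; δ1: rk 2, SNF 1^2
degree 0: 5−3−0 = 2 → Ȟ^0 ≅ Z^2
degree 1: 7−2−3 = 2 → Ȟ^1 ≅ Z^2
degree 2: 2−0−2 = 0 → Ȟ^2 ≅ 0

Ȟ^0 = Z^2; Ȟ^1 = Z^2; Ȟ^2 = 0


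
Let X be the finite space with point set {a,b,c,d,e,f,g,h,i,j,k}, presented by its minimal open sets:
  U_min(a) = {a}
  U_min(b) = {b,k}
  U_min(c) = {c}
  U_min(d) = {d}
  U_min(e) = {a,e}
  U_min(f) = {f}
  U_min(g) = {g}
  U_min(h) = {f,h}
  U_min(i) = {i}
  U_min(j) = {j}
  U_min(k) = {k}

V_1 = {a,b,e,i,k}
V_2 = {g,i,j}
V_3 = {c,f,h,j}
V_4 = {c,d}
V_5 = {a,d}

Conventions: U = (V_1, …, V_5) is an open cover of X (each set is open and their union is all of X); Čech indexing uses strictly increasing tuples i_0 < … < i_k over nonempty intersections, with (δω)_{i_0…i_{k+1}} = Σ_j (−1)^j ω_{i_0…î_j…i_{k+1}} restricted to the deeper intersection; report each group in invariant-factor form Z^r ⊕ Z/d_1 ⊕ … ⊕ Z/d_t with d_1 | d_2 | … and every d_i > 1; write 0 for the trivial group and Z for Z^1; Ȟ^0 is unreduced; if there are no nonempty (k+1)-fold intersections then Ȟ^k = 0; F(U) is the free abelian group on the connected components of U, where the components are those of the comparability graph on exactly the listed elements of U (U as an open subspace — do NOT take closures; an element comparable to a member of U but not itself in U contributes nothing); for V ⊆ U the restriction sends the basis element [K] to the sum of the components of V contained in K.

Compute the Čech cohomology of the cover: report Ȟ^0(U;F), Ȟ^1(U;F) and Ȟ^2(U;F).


nonempty intersections:
  V12={i} V15={a} V23={j} V34={c} V45={d}
components per intersection:
  V1: {a,e} {b,k} {i}
  V2: {g} {i} {j}
  V3: {c} {f,h} {j}
  V4: {c} {d}
  V5: {a} {d}
  V12: {i}
  V15: {a}
  V23: {j}
  V34: {c}
  V45: {d}
C dims 13,5; δ0: rk 5, SNF 1^5
Ȟ^0: (13−5)−0=8 ⇒ Z^8
Ȟ^1: (5−0)−5=0 ⇒ 0
Ȟ^2: (0−0)−0=0 ⇒ 0

Ȟ^0 = Z^8,  Ȟ^1 = 0,  Ȟ^2 = 0


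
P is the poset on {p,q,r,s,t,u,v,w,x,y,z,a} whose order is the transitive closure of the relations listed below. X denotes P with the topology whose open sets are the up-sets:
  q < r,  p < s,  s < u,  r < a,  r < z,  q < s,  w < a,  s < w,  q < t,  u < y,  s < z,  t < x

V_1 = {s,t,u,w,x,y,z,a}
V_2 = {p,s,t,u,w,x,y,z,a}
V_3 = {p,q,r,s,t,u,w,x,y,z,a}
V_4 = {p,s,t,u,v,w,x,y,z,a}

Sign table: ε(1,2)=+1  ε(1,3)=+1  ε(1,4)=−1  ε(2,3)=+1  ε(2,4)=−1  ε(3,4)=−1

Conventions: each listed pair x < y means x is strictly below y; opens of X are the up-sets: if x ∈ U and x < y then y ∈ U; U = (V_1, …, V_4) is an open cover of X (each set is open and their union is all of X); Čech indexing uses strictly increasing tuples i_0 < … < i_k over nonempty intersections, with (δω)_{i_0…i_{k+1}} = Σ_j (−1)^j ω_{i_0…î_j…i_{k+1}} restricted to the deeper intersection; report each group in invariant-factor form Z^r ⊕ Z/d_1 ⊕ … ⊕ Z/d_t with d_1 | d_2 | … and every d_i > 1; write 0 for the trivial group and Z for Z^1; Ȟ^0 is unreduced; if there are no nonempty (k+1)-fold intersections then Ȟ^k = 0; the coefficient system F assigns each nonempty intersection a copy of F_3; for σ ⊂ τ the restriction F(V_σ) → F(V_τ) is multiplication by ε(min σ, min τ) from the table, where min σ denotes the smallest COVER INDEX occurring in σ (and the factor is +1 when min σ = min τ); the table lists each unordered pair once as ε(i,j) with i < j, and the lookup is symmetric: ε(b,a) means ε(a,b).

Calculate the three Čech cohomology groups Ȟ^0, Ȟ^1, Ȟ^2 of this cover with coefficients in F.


nerve simplices:
  V12={s,t,u,w,x,y,z,a} V13={s,t,u,w,x,y,z,a} V14={s,t,u,w,x,y,z,a} V23={p,s,t,u,w,x,y,z,a} V24={p,s,t,u,w,x,y,z,a} V34={p,s,t,u,w,x,y,z,a}
  V123={s,t,u,w,x,y,z,a} V124={s,t,u,w,x,y,z,a} V134={s,t,u,w,x,y,z,a} V234={p,s,t,u,w,x,y,z,a}
  V1234={s,t,u,w,x,y,z,a}
C dims 4,6,4,1; δ0: rk_F3 3; δ1: rk_F3 3; δ2: rk_F3 1
degree 0: 4−3−0 = 1 → Ȟ^0 ≅ Z/3
degree 1: 6−3−3 = 0 → Ȟ^1 ≅ 0
degree 2: 4−1−3 = 0 → Ȟ^2 ≅ 0

Ȟ^0 ≅ Z/3,  Ȟ^1 ≅ 0,  Ȟ^2 ≅ 0


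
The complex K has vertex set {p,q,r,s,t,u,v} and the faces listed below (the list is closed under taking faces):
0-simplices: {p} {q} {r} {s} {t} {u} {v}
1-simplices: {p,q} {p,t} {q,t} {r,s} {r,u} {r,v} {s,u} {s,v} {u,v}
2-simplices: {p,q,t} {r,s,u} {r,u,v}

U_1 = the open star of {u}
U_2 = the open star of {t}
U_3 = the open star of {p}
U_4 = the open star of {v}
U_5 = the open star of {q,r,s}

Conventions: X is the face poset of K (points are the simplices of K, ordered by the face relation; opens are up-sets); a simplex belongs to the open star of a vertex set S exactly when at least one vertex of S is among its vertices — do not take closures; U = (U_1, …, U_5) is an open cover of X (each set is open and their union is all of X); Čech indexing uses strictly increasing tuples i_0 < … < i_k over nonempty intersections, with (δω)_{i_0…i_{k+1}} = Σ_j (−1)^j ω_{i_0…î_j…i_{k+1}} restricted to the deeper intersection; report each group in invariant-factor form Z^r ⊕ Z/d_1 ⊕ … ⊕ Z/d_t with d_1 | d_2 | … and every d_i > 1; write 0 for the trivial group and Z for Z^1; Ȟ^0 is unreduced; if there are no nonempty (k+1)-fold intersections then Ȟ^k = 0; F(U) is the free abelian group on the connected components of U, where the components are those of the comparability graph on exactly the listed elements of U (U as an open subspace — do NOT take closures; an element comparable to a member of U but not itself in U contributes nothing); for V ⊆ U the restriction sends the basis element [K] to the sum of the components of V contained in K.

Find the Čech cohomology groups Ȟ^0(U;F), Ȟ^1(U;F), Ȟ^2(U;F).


Ȟ^0(U;F) ≅ Z^2, Ȟ^1(U;F) ≅ Z and Ȟ^2(U;F) ≅ 0

nerve simplices:
  U1={{u},{r,u},{s,u},{u,v},{r,s,u},{r,u,v}} U2={{t},{p,t},{q,t},{p,q,t}} U3={{p},{p,q},{p,t},{p,q,t}} U4={{v},{r,v},{s,v},{u,v},{r,u,v}} U5={{q},{r},{s},{p,q},{q,t},{r,s},{r,u},{r,v},{s,u},{s,v},{p,q,t},{r,s,u},{r,u,v}}
  U14={{u,v},{r,u,v}} U15={{r,u},{s,u},{r,s,u},{r,u,v}} U23={{p,t},{p,q,t}} U25={{q,t},{p,q,t}} U35={{p,q},{p,q,t}} U45={{r,v},{s,v},{r,u,v}}
  U145={{r,u,v}} U235={{p,q,t}}
components per intersection:
  U1: {{u},{r,u},{s,u},{u,v},{r,s,u},{r,u,v}}
  U2: {{t},{p,t},{q,t},{p,q,t}}
  U3: {{p},{p,q},{p,t},{p,q,t}}
  U4: {{v},{r,v},{s,v},{u,v},{r,u,v}}
  U5: {{q},{p,q},{q,t},{p,q,t}} {{r},{s},{r,s},{r,u},{r,v},{s,u},{s,v},{r,s,u},{r,u,v}}
  U14: {{u,v},{r,u,v}}
  U15: {{r,u},{s,u},{r,s,u},{r,u,v}}
  U23: {{p,t},{p,q,t}}
  U25: {{q,t},{p,q,t}}
  U35: {{p,q},{p,q,t}}
  U45: {{r,v},{r,u,v}} {{s,v}}
  U145: {{r,u,v}}
  U235: {{p,q,t}}
C dims 6,7,2; δ0: rk 4, SNF 1^4; δ1: rk 2, SNF 1^2
degree 0: 6−4−0 = 2 → Ȟ^0 ≅ Z^2
degree 1: 7−2−4 = 1 → Ȟ^1 ≅ Z
degree 2: 2−0−2 = 0 → Ȟ^2 ≅ 0


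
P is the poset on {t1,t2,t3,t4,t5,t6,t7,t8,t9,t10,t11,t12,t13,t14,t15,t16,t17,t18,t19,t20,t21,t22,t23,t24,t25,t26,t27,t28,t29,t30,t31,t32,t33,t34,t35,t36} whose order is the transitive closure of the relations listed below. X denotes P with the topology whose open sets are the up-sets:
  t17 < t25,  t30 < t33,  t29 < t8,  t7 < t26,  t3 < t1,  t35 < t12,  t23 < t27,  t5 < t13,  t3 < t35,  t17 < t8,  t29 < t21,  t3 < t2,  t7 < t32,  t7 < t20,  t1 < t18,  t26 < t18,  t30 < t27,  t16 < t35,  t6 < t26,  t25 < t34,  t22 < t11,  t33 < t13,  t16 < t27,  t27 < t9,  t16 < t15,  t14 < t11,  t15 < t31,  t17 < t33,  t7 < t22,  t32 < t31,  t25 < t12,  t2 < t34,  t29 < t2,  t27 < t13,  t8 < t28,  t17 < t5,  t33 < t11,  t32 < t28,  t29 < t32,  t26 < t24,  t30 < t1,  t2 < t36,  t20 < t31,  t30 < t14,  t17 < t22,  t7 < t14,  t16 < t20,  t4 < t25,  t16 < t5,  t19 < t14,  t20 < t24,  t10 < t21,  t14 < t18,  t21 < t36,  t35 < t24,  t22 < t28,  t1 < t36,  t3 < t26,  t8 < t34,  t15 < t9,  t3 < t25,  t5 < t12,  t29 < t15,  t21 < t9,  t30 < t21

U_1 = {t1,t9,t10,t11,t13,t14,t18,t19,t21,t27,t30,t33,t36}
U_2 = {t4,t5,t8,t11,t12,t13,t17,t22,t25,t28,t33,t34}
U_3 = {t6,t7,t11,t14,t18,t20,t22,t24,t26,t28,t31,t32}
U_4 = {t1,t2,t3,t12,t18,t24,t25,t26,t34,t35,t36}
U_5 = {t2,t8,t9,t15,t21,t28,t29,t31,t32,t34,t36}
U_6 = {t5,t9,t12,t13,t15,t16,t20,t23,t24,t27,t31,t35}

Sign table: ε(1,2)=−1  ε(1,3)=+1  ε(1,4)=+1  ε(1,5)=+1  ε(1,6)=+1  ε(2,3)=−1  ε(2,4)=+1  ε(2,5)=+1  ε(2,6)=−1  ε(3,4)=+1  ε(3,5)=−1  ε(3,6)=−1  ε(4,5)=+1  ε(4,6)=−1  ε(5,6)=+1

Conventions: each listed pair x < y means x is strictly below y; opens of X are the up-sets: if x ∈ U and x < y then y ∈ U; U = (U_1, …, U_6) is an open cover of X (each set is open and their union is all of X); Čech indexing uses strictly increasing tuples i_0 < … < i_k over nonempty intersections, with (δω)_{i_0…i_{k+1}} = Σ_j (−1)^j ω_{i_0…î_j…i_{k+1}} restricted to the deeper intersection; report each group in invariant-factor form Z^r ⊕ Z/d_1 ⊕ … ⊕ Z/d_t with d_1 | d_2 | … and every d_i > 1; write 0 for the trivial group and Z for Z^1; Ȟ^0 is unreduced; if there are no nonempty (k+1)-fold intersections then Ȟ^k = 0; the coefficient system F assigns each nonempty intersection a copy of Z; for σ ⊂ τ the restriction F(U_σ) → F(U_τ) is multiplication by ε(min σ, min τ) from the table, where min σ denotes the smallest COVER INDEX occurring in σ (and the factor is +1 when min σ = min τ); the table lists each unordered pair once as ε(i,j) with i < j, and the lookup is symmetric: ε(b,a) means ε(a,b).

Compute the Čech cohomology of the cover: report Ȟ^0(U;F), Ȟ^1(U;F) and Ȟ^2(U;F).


Ȟ^0 ≅ 0, Ȟ^1 ≅ Z/2, Ȟ^2 ≅ Z

nerve of the cover:
  U12={t11,t13,t33} U13={t11,t14,t18} U14={t1,t18,t36} U15={t9,t21,t36} U16={t9,t13,t27} U23={t11,t22,t28} U24={t12,t25,t34} U25={t8,t28,t34} U26={t5,t12,t13} U34={t18,t24,t26} U35={t28,t31,t32} U36={t20,t24,t31} U45={t2,t34,t36} U46={t12,t24,t35} U56={t9,t15,t31}
  U123={t11} U126={t13} U134={t18} U145={t36} U156={t9} U235={t28} U245={t34} U246={t12} U346={t24} U356={t31}
C dims 6,15,10; δ0: rk 6, SNF 1^5·2; δ1: rk 9, SNF 1^9
Ȟ^0 = (6 − 6) − 0 = 0, so Ȟ^0 ≅ 0
Ȟ^1 = (15 − 9) − 6 = 0 plus torsion [2], so Ȟ^1 ≅ Z/2
Ȟ^2 = (10 − 0) − 9 = 1, so Ȟ^2 ≅ Z


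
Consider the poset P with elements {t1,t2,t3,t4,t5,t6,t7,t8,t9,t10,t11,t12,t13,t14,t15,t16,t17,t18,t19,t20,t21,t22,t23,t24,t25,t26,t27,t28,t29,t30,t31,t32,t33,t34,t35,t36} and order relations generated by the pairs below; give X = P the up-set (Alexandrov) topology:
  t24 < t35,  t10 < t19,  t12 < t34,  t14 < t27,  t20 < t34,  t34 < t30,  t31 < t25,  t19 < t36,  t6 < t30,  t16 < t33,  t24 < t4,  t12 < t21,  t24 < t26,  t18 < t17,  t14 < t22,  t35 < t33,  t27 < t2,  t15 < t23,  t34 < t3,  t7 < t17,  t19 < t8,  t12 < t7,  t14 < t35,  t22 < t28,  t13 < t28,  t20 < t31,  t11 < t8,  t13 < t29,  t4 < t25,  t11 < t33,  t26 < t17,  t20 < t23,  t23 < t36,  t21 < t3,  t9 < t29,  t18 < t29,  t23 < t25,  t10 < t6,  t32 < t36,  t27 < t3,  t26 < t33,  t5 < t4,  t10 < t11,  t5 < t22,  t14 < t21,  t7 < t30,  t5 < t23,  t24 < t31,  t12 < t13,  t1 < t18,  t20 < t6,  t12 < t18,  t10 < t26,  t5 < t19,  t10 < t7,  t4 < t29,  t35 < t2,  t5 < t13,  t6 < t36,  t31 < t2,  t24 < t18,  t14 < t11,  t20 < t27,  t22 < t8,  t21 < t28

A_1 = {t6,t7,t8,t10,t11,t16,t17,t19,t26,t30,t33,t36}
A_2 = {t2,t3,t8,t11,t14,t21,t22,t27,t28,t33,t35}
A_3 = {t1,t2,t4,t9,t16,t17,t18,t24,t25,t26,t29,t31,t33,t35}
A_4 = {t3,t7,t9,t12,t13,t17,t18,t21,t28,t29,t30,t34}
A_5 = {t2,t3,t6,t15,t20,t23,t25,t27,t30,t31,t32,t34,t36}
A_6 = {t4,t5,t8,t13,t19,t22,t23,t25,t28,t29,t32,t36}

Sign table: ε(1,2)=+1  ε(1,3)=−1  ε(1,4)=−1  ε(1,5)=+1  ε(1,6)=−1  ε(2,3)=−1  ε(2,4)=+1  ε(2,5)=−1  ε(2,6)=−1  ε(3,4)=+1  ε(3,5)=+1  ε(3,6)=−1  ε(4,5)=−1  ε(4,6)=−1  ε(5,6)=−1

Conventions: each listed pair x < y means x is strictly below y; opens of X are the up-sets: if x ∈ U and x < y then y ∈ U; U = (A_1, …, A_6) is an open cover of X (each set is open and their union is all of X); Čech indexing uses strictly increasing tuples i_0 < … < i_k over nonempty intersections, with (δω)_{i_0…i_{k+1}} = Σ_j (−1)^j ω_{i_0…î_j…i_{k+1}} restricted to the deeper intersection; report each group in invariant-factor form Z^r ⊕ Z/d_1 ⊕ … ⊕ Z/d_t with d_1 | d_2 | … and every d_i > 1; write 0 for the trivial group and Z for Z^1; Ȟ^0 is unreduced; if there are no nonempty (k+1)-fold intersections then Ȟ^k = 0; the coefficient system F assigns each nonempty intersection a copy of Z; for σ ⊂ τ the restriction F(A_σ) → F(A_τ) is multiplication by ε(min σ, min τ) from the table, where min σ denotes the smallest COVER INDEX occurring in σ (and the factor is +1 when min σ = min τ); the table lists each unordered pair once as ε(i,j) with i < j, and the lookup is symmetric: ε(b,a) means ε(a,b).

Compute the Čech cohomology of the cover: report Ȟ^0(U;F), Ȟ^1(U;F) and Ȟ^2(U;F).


Ȟ^0 = 0; Ȟ^1 = Z/2; Ȟ^2 = Z

nonempty intersections:
  A12={t8,t11,t33} A13={t16,t17,t26,t33} A14={t7,t17,t30} A15={t6,t30,t36} A16={t8,t19,t36} A23={t2,t33,t35} A24={t3,t21,t28} A25={t2,t3,t27} A26={t8,t22,t28} A34={t9,t17,t18,t29} A35={t2,t25,t31} A36={t4,t25,t29} A45={t3,t30,t34} A46={t13,t28,t29} A56={t23,t25,t32,t36}
  A123={t33} A126={t8} A134={t17} A145={t30} A156={t36} A235={t2} A245={t3} A246={t28} A346={t29} A356={t25}
C dims 6,15,10; δ0: rk 6, SNF 1^5·2; δ1: rk 9, SNF 1^9
Ȟ^0: (6−6)−0=0 ⇒ 0
Ȟ^1: (15−9)−6=0 plus torsion [2] ⇒ Z/2
Ȟ^2: (10−0)−9=1 ⇒ Z


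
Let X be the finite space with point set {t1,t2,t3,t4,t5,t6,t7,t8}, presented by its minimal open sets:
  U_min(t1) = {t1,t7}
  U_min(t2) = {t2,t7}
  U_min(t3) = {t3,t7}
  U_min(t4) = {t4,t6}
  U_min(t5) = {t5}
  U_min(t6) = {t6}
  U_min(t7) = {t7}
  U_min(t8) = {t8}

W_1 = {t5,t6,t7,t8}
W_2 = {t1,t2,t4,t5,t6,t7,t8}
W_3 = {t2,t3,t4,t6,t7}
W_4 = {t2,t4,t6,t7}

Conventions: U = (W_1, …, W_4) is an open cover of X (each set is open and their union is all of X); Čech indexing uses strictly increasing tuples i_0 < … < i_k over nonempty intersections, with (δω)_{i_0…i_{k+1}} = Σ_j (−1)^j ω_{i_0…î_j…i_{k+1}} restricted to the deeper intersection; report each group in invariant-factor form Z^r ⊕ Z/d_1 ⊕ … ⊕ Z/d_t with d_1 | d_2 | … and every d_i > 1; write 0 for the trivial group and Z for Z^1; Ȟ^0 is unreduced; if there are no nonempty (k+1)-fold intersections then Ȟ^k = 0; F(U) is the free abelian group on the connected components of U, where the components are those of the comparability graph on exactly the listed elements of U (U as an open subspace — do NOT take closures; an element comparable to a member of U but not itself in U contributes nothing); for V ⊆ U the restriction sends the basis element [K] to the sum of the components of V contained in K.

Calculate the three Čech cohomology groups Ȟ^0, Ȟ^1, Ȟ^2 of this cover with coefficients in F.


nonempty overlaps:
  W12={t5,t6,t7,t8} W13={t6,t7} W14={t6,t7} W23={t2,t4,t6,t7} W24={t2,t4,t6,t7} W34={t2,t4,t6,t7}
  W123={t6,t7} W124={t6,t7} W134={t6,t7} W234={t2,t4,t6,t7}
  W1234={t6,t7}
components per intersection:
  W1: {t5} {t6} {t7} {t8}
  W2: {t1,t2,t7} {t4,t6} {t5} {t8}
  W3: {t2,t3,t7} {t4,t6}
  W4: {t2,t7} {t4,t6}
  W12: {t5} {t6} {t7} {t8}
  W13: {t6} {t7}
  W14: {t6} {t7}
  W23: {t2,t7} {t4,t6}
  W24: {t2,t7} {t4,t6}
  W34: {t2,t7} {t4,t6}
  W123: {t6} {t7}
  W124: {t6} {t7}
  W134: {t6} {t7}
  W234: {t2,t7} {t4,t6}
  W1234: {t6} {t7}
C dims 12,14,8,2; δ0: rk 8, SNF 1^8; δ1: rk 6, SNF 1^6; δ2: rk 2, SNF 1^2
degree 0: 12−8−0 = 4 → Ȟ^0 ≅ Z^4
degree 1: 14−6−8 = 0 → Ȟ^1 ≅ 0
degree 2: 8−2−6 = 0 → Ȟ^2 ≅ 0

Ȟ^0(U;F) ≅ Z^4, Ȟ^1(U;F) ≅ 0, Ȟ^2(U;F) ≅ 0
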